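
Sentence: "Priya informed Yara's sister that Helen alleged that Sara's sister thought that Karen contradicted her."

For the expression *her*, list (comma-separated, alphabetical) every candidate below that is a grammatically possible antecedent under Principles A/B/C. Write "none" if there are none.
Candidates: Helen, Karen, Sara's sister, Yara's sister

Helen, Sara's sister, Yara's sister

*her* is a pronoun; Principle B requires it to be free in its binding domain — the clause headed by 'contradicted'.
— Helen: subject of the clause headed by 'alleged'; c-commands the pronoun but lies outside its binding domain — allowed.
— Karen: subject of the clause headed by 'contradicted'; c-commands the pronoun within its binding domain — blocked (Principle B).
— Sara's sister: subject of the clause headed by 'thought'; c-commands the pronoun but lies outside its binding domain — allowed.
— Yara's sister: object of the matrix clause; c-commands the pronoun but lies outside its binding domain — allowed.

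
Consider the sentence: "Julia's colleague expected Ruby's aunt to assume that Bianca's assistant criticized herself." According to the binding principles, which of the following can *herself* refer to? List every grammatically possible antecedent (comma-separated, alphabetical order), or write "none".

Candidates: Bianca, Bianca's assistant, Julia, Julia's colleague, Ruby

Bianca's assistant

*herself* is a reflexive; Principle A requires it to be bound within its binding domain — the clause headed by 'criticized'.
— Bianca: possessor inside the subject DP of the clause headed by 'criticized'; does not c-command the reflexive — cannot bind it (Principle A).
— Bianca's assistant: subject of the clause headed by 'criticized'; c-commands the reflexive within its binding domain — allowed (Principle A).
— Julia: possessor inside the subject DP of the matrix clause; does not c-command the reflexive — cannot bind it (Principle A).
— Julia's colleague: subject of the matrix clause; c-commands the reflexive but lies outside its binding domain — cannot bind it (Principle A).
— Ruby: possessor inside the subject DP of the clause headed by 'assume'; does not c-command the reflexive — cannot bind it (Principle A).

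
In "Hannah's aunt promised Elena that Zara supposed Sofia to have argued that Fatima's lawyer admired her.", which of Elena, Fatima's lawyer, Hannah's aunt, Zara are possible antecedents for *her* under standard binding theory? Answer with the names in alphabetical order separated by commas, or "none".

*her* is a pronoun; Principle B requires it to be free in its binding domain — the clause headed by 'admired'.
— Elena: object of the matrix clause; c-commands the pronoun but lies outside its binding domain — allowed.
— Fatima's lawyer: subject of the clause headed by 'admired'; c-commands the pronoun within its binding domain — blocked (Principle B).
— Hannah's aunt: subject of the matrix clause; c-commands the pronoun but lies outside its binding domain — allowed.
— Zara: subject of the clause headed by 'supposed'; c-commands the pronoun but lies outside its binding domain — allowed.

Elena, Hannah's aunt, Zara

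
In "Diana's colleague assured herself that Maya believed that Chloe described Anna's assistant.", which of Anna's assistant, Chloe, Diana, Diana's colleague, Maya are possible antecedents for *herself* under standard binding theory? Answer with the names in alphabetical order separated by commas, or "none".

*herself* is a reflexive; Principle A requires it to be bound within its binding domain — the matrix clause.
— Anna's assistant: object of the clause headed by 'described'; does not c-command the reflexive — cannot bind it (Principle A).
— Chloe: subject of the clause headed by 'described'; does not c-command the reflexive — cannot bind it (Principle A).
— Diana: possessor inside the subject DP of the matrix clause; does not c-command the reflexive — cannot bind it (Principle A).
— Diana's colleague: subject of the matrix clause; c-commands the reflexive within its binding domain — allowed (Principle A).
— Maya: subject of the clause headed by 'believed'; does not c-command the reflexive — cannot bind it (Principle A).

Diana's colleague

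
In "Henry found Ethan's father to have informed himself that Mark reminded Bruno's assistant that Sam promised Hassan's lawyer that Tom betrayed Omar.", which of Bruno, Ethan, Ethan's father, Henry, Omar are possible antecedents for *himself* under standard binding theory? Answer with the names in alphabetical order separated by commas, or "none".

Ethan's father

*himself* is a reflexive; Principle A requires it to be bound within its binding domain — the clause headed by 'informed'.
— Bruno: possessor inside the object DP of the clause headed by 'reminded'; does not c-command the reflexive — cannot bind it (Principle A).
— Ethan: possessor inside the subject DP of the clause headed by 'informed'; does not c-command the reflexive — cannot bind it (Principle A).
— Ethan's father: subject of the clause headed by 'informed'; c-commands the reflexive within its binding domain — allowed (Principle A).
— Henry: subject of the matrix clause; c-commands the reflexive but lies outside its binding domain — cannot bind it (Principle A).
— Omar: object of the clause headed by 'betrayed'; does not c-command the reflexive — cannot bind it (Principle A).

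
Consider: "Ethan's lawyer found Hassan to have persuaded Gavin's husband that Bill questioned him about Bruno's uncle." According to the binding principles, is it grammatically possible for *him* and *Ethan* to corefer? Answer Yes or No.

*him* is a pronoun; Principle B requires it to be free in its binding domain — the clause headed by 'questioned'.
— Ethan: possessor inside the subject DP of the matrix clause; does not c-command the pronoun — Principle B does not apply; allowed.

Yes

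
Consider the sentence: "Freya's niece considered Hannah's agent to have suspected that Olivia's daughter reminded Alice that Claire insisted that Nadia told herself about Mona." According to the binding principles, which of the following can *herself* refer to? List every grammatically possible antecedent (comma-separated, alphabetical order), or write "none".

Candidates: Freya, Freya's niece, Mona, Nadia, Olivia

Nadia

*herself* is a reflexive; Principle A requires it to be bound within its binding domain — the clause headed by 'told'.
— Freya: possessor inside the subject DP of the matrix clause; does not c-command the reflexive — cannot bind it (Principle A).
— Freya's niece: subject of the matrix clause; c-commands the reflexive but lies outside its binding domain — cannot bind it (Principle A).
— Mona: second object of the clause headed by 'told'; does not c-command the reflexive — cannot bind it (Principle A).
— Nadia: subject of the clause headed by 'told'; c-commands the reflexive within its binding domain — allowed (Principle A).
— Olivia: possessor inside the subject DP of the clause headed by 'reminded'; does not c-command the reflexive — cannot bind it (Principle A).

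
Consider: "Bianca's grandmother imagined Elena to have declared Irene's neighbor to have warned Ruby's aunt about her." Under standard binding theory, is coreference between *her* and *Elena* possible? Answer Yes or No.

*Elena* is an R-expression; Principle C requires it to be free (not bound by any c-commanding expression).
— her: second object of the clause headed by 'warned'; the pronoun does not c-command the R-expression — coreference allowed.

Yes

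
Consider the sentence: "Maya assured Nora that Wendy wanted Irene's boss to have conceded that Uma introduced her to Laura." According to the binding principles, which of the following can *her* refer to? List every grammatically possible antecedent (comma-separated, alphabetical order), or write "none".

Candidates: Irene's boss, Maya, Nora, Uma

*her* is a pronoun; Principle B requires it to be free in its binding domain — the clause headed by 'introduced'.
— Irene's boss: subject of the clause headed by 'conceded'; c-commands the pronoun but lies outside its binding domain — allowed.
— Maya: subject of the matrix clause; c-commands the pronoun but lies outside its binding domain — allowed.
— Nora: object of the matrix clause; c-commands the pronoun but lies outside its binding domain — allowed.
— Uma: subject of the clause headed by 'introduced'; c-commands the pronoun within its binding domain — blocked (Principle B).

Irene's boss, Maya, Nora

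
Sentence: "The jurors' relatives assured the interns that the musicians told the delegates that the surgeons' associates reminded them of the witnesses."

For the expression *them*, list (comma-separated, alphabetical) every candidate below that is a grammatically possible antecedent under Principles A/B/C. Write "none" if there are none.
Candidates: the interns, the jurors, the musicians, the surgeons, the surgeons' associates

*them* is a pronoun; Principle B requires it to be free in its binding domain — the clause headed by 'reminded'.
— the interns: object of the matrix clause; c-commands the pronoun but lies outside its binding domain — allowed.
— the jurors: possessor inside the subject DP of the matrix clause; does not c-command the pronoun — Principle B does not apply; allowed.
— the musicians: subject of the clause headed by 'told'; c-commands the pronoun but lies outside its binding domain — allowed.
— the surgeons: possessor inside the subject DP of the clause headed by 'reminded'; does not c-command the pronoun — Principle B does not apply; allowed.
— the surgeons' associates: subject of the clause headed by 'reminded'; c-commands the pronoun within its binding domain — blocked (Principle B).

the interns, the jurors, the musicians, the surgeons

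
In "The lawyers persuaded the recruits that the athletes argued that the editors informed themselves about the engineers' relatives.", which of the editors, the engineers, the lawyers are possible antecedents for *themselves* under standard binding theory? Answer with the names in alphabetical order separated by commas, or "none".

the editors

*themselves* is a reflexive; Principle A requires it to be bound within its binding domain — the clause headed by 'informed'.
— the editors: subject of the clause headed by 'informed'; c-commands the reflexive within its binding domain — allowed (Principle A).
— the engineers: possessor inside the second object DP of the clause headed by 'informed'; does not c-command the reflexive — cannot bind it (Principle A).
— the lawyers: subject of the matrix clause; c-commands the reflexive but lies outside its binding domain — cannot bind it (Principle A).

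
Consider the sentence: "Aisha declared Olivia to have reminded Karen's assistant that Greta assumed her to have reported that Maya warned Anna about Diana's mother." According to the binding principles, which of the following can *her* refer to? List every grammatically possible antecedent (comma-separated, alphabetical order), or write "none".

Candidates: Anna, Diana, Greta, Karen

Karen

*her* is a pronoun; Principle B requires it to be free in its binding domain — the clause headed by 'assumed'.
— Anna: object of the clause headed by 'warned'; is c-commanded by the pronoun; coreference would bind this R-expression — blocked (Principle C).
— Diana: possessor inside the second object DP of the clause headed by 'warned'; is c-commanded by the pronoun; coreference would bind this R-expression — blocked (Principle C).
— Greta: subject of the clause headed by 'assumed'; c-commands the pronoun within its binding domain — blocked (Principle B).
— Karen: possessor inside the object DP of the clause headed by 'reminded'; does not c-command the pronoun — Principle B does not apply; allowed.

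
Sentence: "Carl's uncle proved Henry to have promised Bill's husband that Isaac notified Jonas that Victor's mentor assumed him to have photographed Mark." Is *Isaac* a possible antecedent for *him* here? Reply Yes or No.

Yes

*him* is a pronoun; Principle B requires it to be free in its binding domain — the clause headed by 'assumed'.
— Isaac: subject of the clause headed by 'notified'; c-commands the pronoun but lies outside its binding domain — allowed.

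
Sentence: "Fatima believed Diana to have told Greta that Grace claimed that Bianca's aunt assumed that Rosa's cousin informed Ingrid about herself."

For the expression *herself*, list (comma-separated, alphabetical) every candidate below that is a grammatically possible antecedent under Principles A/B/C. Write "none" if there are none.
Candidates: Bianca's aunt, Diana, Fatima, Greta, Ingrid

*herself* is a reflexive; Principle A requires it to be bound within its binding domain — the clause headed by 'informed'.
— Bianca's aunt: subject of the clause headed by 'assumed'; c-commands the reflexive but lies outside its binding domain — cannot bind it (Principle A).
— Diana: subject of the clause headed by 'told'; c-commands the reflexive but lies outside its binding domain — cannot bind it (Principle A).
— Fatima: subject of the matrix clause; c-commands the reflexive but lies outside its binding domain — cannot bind it (Principle A).
— Greta: object of the clause headed by 'told'; c-commands the reflexive but lies outside its binding domain — cannot bind it (Principle A).
— Ingrid: object of the clause headed by 'informed'; c-commands the reflexive within its binding domain — allowed (Principle A).

Ingrid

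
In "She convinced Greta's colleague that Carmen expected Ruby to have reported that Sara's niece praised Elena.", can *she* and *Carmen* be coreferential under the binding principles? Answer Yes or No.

No

*Carmen* is an R-expression; Principle C requires it to be free (not bound by any c-commanding expression).
— she: subject of the matrix clause; the pronoun c-commands the R-expression — coreference blocked (Principle C).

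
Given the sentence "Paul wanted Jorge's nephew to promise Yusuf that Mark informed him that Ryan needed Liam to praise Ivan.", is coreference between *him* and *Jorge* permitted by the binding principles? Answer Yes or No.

Yes

*him* is a pronoun; Principle B requires it to be free in its binding domain — the clause headed by 'informed'.
— Jorge: possessor inside the subject DP of the clause headed by 'promise'; does not c-command the pronoun — Principle B does not apply; allowed.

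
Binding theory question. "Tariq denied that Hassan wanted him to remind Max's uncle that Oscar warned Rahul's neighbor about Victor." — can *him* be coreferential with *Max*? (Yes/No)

*him* is a pronoun; Principle B requires it to be free in its binding domain — the clause headed by 'wanted'.
— Max: possessor inside the object DP of the clause headed by 'remind'; is c-commanded by the pronoun; coreference would bind this R-expression — blocked (Principle C).

No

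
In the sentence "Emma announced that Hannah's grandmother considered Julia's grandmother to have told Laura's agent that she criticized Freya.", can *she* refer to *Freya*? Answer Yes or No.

No

*she* is a pronoun; Principle B requires it to be free in its binding domain — the clause headed by 'criticized'.
— Freya: object of the clause headed by 'criticized'; is c-commanded by the pronoun; coreference would bind this R-expression — blocked (Principle C).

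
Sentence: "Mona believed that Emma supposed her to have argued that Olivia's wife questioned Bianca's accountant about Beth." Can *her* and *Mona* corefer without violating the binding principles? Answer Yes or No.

*Mona* is an R-expression; Principle C requires it to be free (not bound by any c-commanding expression).
— her: subject of the clause headed by 'argued'; the pronoun does not c-command the R-expression — coreference allowed.

Yes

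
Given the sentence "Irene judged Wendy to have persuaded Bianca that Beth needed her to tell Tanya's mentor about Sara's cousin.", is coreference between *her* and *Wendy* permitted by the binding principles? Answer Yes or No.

Yes

*her* is a pronoun; Principle B requires it to be free in its binding domain — the clause headed by 'needed'.
— Wendy: subject of the clause headed by 'persuaded'; c-commands the pronoun but lies outside its binding domain — allowed.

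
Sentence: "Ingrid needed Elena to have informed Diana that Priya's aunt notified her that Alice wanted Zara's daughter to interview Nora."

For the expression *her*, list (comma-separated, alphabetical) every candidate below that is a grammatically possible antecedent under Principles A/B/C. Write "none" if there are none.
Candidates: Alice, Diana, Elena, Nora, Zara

*her* is a pronoun; Principle B requires it to be free in its binding domain — the clause headed by 'notified'.
— Alice: subject of the clause headed by 'wanted'; is c-commanded by the pronoun; coreference would bind this R-expression — blocked (Principle C).
— Diana: object of the clause headed by 'informed'; c-commands the pronoun but lies outside its binding domain — allowed.
— Elena: subject of the clause headed by 'informed'; c-commands the pronoun but lies outside its binding domain — allowed.
— Nora: object of the clause headed by 'interview'; is c-commanded by the pronoun; coreference would bind this R-expression — blocked (Principle C).
— Zara: possessor inside the subject DP of the clause headed by 'interview'; is c-commanded by the pronoun; coreference would bind this R-expression — blocked (Principle C).

Diana, Elena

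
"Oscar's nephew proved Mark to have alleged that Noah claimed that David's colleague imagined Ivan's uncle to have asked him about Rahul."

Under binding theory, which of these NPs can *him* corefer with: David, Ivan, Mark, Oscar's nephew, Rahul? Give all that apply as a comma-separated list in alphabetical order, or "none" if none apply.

*him* is a pronoun; Principle B requires it to be free in its binding domain — the clause headed by 'asked'.
— David: possessor inside the subject DP of the clause headed by 'imagined'; does not c-command the pronoun — Principle B does not apply; allowed.
— Ivan: possessor inside the subject DP of the clause headed by 'asked'; does not c-command the pronoun — Principle B does not apply; allowed.
— Mark: subject of the clause headed by 'alleged'; c-commands the pronoun but lies outside its binding domain — allowed.
— Oscar's nephew: subject of the matrix clause; c-commands the pronoun but lies outside its binding domain — allowed.
— Rahul: second object of the clause headed by 'asked'; is c-commanded by the pronoun; coreference would bind this R-expression — blocked (Principle C).

David, Ivan, Mark, Oscar's nephew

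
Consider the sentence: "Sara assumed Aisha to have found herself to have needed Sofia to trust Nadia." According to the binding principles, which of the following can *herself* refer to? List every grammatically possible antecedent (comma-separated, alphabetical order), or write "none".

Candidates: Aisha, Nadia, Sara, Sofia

Aisha

*herself* is a reflexive; Principle A requires it to be bound within its binding domain — the clause headed by 'found'.
— Aisha: subject of the clause headed by 'found'; c-commands the reflexive within its binding domain — allowed (Principle A).
— Nadia: object of the clause headed by 'trust'; does not c-command the reflexive — cannot bind it (Principle A).
— Sara: subject of the matrix clause; c-commands the reflexive but lies outside its binding domain — cannot bind it (Principle A).
— Sofia: subject of the clause headed by 'trust'; does not c-command the reflexive — cannot bind it (Principle A).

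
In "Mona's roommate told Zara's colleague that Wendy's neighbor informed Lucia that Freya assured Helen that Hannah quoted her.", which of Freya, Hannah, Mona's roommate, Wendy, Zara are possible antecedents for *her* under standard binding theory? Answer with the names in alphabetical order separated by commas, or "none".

*her* is a pronoun; Principle B requires it to be free in its binding domain — the clause headed by 'quoted'.
— Freya: subject of the clause headed by 'assured'; c-commands the pronoun but lies outside its binding domain — allowed.
— Hannah: subject of the clause headed by 'quoted'; c-commands the pronoun within its binding domain — blocked (Principle B).
— Mona's roommate: subject of the matrix clause; c-commands the pronoun but lies outside its binding domain — allowed.
— Wendy: possessor inside the subject DP of the clause headed by 'informed'; does not c-command the pronoun — Principle B does not apply; allowed.
— Zara: possessor inside the object DP of the matrix clause; does not c-command the pronoun — Principle B does not apply; allowed.

Freya, Mona's roommate, Wendy, Zara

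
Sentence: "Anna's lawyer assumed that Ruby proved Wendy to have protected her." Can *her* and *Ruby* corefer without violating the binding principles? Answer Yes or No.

*Ruby* is an R-expression; Principle C requires it to be free (not bound by any c-commanding expression).
— her: object of the clause headed by 'protected'; the pronoun does not c-command the R-expression — coreference allowed.

Yes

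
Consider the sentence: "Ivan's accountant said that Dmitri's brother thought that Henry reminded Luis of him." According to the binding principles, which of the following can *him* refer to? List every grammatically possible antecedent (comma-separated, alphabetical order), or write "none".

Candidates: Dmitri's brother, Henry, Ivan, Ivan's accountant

Dmitri's brother, Ivan, Ivan's accountant

*him* is a pronoun; Principle B requires it to be free in its binding domain — the clause headed by 'reminded'.
— Dmitri's brother: subject of the clause headed by 'thought'; c-commands the pronoun but lies outside its binding domain — allowed.
— Henry: subject of the clause headed by 'reminded'; c-commands the pronoun within its binding domain — blocked (Principle B).
— Ivan: possessor inside the subject DP of the matrix clause; does not c-command the pronoun — Principle B does not apply; allowed.
— Ivan's accountant: subject of the matrix clause; c-commands the pronoun but lies outside its binding domain — allowed.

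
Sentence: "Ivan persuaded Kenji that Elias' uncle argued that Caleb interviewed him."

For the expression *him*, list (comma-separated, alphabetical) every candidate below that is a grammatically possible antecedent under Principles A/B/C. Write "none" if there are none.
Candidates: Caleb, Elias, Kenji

Elias, Kenji

*him* is a pronoun; Principle B requires it to be free in its binding domain — the clause headed by 'interviewed'.
— Caleb: subject of the clause headed by 'interviewed'; c-commands the pronoun within its binding domain — blocked (Principle B).
— Elias: possessor inside the subject DP of the clause headed by 'argued'; does not c-command the pronoun — Principle B does not apply; allowed.
— Kenji: object of the matrix clause; c-commands the pronoun but lies outside its binding domain — allowed.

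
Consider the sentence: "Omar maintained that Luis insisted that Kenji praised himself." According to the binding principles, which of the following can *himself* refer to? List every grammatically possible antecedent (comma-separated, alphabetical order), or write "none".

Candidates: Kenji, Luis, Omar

*himself* is a reflexive; Principle A requires it to be bound within its binding domain — the clause headed by 'praised'.
— Kenji: subject of the clause headed by 'praised'; c-commands the reflexive within its binding domain — allowed (Principle A).
— Luis: subject of the clause headed by 'insisted'; c-commands the reflexive but lies outside its binding domain — cannot bind it (Principle A).
— Omar: subject of the matrix clause; c-commands the reflexive but lies outside its binding domain — cannot bind it (Principle A).

Kenji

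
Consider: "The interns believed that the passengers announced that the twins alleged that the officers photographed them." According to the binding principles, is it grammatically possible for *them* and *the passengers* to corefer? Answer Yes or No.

Yes

*them* is a pronoun; Principle B requires it to be free in its binding domain — the clause headed by 'photographed'.
— the passengers: subject of the clause headed by 'announced'; c-commands the pronoun but lies outside its binding domain — allowed.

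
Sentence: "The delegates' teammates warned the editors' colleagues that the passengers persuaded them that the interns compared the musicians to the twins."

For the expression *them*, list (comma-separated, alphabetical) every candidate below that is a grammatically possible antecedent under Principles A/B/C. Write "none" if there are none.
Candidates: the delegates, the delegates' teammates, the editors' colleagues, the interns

*them* is a pronoun; Principle B requires it to be free in its binding domain — the clause headed by 'persuaded'.
— the delegates: possessor inside the subject DP of the matrix clause; does not c-command the pronoun — Principle B does not apply; allowed.
— the delegates' teammates: subject of the matrix clause; c-commands the pronoun but lies outside its binding domain — allowed.
— the editors' colleagues: object of the matrix clause; c-commands the pronoun but lies outside its binding domain — allowed.
— the interns: subject of the clause headed by 'compared'; is c-commanded by the pronoun; coreference would bind this R-expression — blocked (Principle C).

the delegates, the delegates' teammates, the editors' colleagues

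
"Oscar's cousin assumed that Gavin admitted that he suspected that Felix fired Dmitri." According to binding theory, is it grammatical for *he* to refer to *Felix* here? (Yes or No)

*Felix* is an R-expression; Principle C requires it to be free (not bound by any c-commanding expression).
— he: subject of the clause headed by 'suspected'; the pronoun c-commands the R-expression — coreference blocked (Principle C).

No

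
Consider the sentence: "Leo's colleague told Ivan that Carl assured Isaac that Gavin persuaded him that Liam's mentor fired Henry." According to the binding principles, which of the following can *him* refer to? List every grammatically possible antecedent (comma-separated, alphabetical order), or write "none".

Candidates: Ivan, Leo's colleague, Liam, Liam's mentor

*him* is a pronoun; Principle B requires it to be free in its binding domain — the clause headed by 'persuaded'.
— Ivan: object of the matrix clause; c-commands the pronoun but lies outside its binding domain — allowed.
— Leo's colleague: subject of the matrix clause; c-commands the pronoun but lies outside its binding domain — allowed.
— Liam: possessor inside the subject DP of the clause headed by 'fired'; is c-commanded by the pronoun; coreference would bind this R-expression — blocked (Principle C).
— Liam's mentor: subject of the clause headed by 'fired'; is c-commanded by the pronoun; coreference would bind this R-expression — blocked (Principle C).

Ivan, Leo's colleague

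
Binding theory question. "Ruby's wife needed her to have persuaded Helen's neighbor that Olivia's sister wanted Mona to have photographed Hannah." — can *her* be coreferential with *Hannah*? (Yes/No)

No

*her* is a pronoun; Principle B requires it to be free in its binding domain — the matrix clause.
— Hannah: object of the clause headed by 'photographed'; is c-commanded by the pronoun; coreference would bind this R-expression — blocked (Principle C).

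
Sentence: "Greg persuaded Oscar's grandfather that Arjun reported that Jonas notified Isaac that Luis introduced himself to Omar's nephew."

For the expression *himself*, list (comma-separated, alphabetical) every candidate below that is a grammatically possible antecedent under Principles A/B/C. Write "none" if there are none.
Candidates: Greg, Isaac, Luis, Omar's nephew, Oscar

*himself* is a reflexive; Principle A requires it to be bound within its binding domain — the clause headed by 'introduced'.
— Greg: subject of the matrix clause; c-commands the reflexive but lies outside its binding domain — cannot bind it (Principle A).
— Isaac: object of the clause headed by 'notified'; c-commands the reflexive but lies outside its binding domain — cannot bind it (Principle A).
— Luis: subject of the clause headed by 'introduced'; c-commands the reflexive within its binding domain — allowed (Principle A).
— Omar's nephew: second object of the clause headed by 'introduced'; does not c-command the reflexive — cannot bind it (Principle A).
— Oscar: possessor inside the object DP of the matrix clause; does not c-command the reflexive — cannot bind it (Principle A).

Luis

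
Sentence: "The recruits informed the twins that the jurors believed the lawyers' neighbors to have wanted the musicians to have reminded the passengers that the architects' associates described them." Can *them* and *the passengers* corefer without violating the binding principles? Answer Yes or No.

Yes

*the passengers* is an R-expression; Principle C requires it to be free (not bound by any c-commanding expression).
— them: object of the clause headed by 'described'; the pronoun does not c-command the R-expression — coreference allowed.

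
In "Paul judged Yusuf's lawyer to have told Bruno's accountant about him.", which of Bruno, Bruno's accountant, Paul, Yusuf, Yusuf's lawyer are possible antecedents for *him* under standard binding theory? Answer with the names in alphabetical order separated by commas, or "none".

Bruno, Paul, Yusuf

*him* is a pronoun; Principle B requires it to be free in its binding domain — the clause headed by 'told'.
— Bruno: possessor inside the object DP of the clause headed by 'told'; does not c-command the pronoun — Principle B does not apply; allowed.
— Bruno's accountant: object of the clause headed by 'told'; c-commands the pronoun within its binding domain — blocked (Principle B).
— Paul: subject of the matrix clause; c-commands the pronoun but lies outside its binding domain — allowed.
— Yusuf: possessor inside the subject DP of the clause headed by 'told'; does not c-command the pronoun — Principle B does not apply; allowed.
— Yusuf's lawyer: subject of the clause headed by 'told'; c-commands the pronoun within its binding domain — blocked (Principle B).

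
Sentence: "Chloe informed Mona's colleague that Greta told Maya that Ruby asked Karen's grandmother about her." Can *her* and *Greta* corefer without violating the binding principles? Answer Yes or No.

*Greta* is an R-expression; Principle C requires it to be free (not bound by any c-commanding expression).
— her: second object of the clause headed by 'asked'; the pronoun does not c-command the R-expression — coreference allowed.

Yes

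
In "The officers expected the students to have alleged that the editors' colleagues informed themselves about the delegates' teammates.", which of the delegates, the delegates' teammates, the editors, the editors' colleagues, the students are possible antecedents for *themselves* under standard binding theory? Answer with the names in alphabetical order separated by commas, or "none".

*themselves* is a reflexive; Principle A requires it to be bound within its binding domain — the clause headed by 'informed'.
— the delegates: possessor inside the second object DP of the clause headed by 'informed'; does not c-command the reflexive — cannot bind it (Principle A).
— the delegates' teammates: second object of the clause headed by 'informed'; does not c-command the reflexive — cannot bind it (Principle A).
— the editors: possessor inside the subject DP of the clause headed by 'informed'; does not c-command the reflexive — cannot bind it (Principle A).
— the editors' colleagues: subject of the clause headed by 'informed'; c-commands the reflexive within its binding domain — allowed (Principle A).
— the students: subject of the clause headed by 'alleged'; c-commands the reflexive but lies outside its binding domain — cannot bind it (Principle A).

the editors' colleagues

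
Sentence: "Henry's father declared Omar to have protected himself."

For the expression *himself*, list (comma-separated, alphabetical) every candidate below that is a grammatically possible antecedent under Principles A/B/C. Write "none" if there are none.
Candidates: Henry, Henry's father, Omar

*himself* is a reflexive; Principle A requires it to be bound within its binding domain — the clause headed by 'protected'.
— Henry: possessor inside the subject DP of the matrix clause; does not c-command the reflexive — cannot bind it (Principle A).
— Henry's father: subject of the matrix clause; c-commands the reflexive but lies outside its binding domain — cannot bind it (Principle A).
— Omar: subject of the clause headed by 'protected'; c-commands the reflexive within its binding domain — allowed (Principle A).

Omar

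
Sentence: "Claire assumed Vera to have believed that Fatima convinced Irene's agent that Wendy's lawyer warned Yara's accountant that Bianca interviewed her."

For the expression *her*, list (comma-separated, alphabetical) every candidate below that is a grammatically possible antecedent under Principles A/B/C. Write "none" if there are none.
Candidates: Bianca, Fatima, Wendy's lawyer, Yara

*her* is a pronoun; Principle B requires it to be free in its binding domain — the clause headed by 'interviewed'.
— Bianca: subject of the clause headed by 'interviewed'; c-commands the pronoun within its binding domain — blocked (Principle B).
— Fatima: subject of the clause headed by 'convinced'; c-commands the pronoun but lies outside its binding domain — allowed.
— Wendy's lawyer: subject of the clause headed by 'warned'; c-commands the pronoun but lies outside its binding domain — allowed.
— Yara: possessor inside the object DP of the clause headed by 'warned'; does not c-command the pronoun — Principle B does not apply; allowed.

Fatima, Wendy's lawyer, Yara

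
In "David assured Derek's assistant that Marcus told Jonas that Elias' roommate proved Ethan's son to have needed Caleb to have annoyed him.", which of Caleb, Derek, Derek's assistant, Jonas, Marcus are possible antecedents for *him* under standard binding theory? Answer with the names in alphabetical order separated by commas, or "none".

Derek, Derek's assistant, Jonas, Marcus

*him* is a pronoun; Principle B requires it to be free in its binding domain — the clause headed by 'annoyed'.
— Caleb: subject of the clause headed by 'annoyed'; c-commands the pronoun within its binding domain — blocked (Principle B).
— Derek: possessor inside the object DP of the matrix clause; does not c-command the pronoun — Principle B does not apply; allowed.
— Derek's assistant: object of the matrix clause; c-commands the pronoun but lies outside its binding domain — allowed.
— Jonas: object of the clause headed by 'told'; c-commands the pronoun but lies outside its binding domain — allowed.
— Marcus: subject of the clause headed by 'told'; c-commands the pronoun but lies outside its binding domain — allowed.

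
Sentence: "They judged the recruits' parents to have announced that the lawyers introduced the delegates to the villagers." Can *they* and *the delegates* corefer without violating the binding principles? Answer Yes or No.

No

*the delegates* is an R-expression; Principle C requires it to be free (not bound by any c-commanding expression).
— they: subject of the matrix clause; the pronoun c-commands the R-expression — coreference blocked (Principle C).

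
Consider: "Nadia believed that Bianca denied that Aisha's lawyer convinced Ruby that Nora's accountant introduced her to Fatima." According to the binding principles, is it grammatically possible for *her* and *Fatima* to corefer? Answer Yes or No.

*her* is a pronoun; Principle B requires it to be free in its binding domain — the clause headed by 'introduced'.
— Fatima: second object of the clause headed by 'introduced'; is c-commanded by the pronoun; coreference would bind this R-expression — blocked (Principle C).

No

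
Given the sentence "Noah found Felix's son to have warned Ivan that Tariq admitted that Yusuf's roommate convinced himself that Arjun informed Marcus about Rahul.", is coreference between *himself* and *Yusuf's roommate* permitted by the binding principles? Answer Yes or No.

Yes

*himself* is a reflexive; Principle A requires it to be bound within its binding domain — the clause headed by 'convinced'.
— Yusuf's roommate: subject of the clause headed by 'convinced'; c-commands the reflexive within its binding domain — allowed (Principle A).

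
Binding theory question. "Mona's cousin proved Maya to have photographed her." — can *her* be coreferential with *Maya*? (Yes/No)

No

*her* is a pronoun; Principle B requires it to be free in its binding domain — the clause headed by 'photographed'.
— Maya: subject of the clause headed by 'photographed'; c-commands the pronoun within its binding domain — blocked (Principle B).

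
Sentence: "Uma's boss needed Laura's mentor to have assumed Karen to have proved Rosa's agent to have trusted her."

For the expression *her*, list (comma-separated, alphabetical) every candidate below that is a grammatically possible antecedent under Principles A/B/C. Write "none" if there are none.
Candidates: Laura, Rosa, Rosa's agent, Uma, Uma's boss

Laura, Rosa, Uma, Uma's boss

*her* is a pronoun; Principle B requires it to be free in its binding domain — the clause headed by 'trusted'.
— Laura: possessor inside the subject DP of the clause headed by 'assumed'; does not c-command the pronoun — Principle B does not apply; allowed.
— Rosa: possessor inside the subject DP of the clause headed by 'trusted'; does not c-command the pronoun — Principle B does not apply; allowed.
— Rosa's agent: subject of the clause headed by 'trusted'; c-commands the pronoun within its binding domain — blocked (Principle B).
— Uma: possessor inside the subject DP of the matrix clause; does not c-command the pronoun — Principle B does not apply; allowed.
— Uma's boss: subject of the matrix clause; c-commands the pronoun but lies outside its binding domain — allowed.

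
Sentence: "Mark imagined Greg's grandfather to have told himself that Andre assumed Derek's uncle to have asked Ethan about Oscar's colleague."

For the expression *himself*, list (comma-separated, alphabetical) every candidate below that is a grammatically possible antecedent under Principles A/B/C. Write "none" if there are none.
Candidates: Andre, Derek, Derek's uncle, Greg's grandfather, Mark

*himself* is a reflexive; Principle A requires it to be bound within its binding domain — the clause headed by 'told'.
— Andre: subject of the clause headed by 'assumed'; does not c-command the reflexive — cannot bind it (Principle A).
— Derek: possessor inside the subject DP of the clause headed by 'asked'; does not c-command the reflexive — cannot bind it (Principle A).
— Derek's uncle: subject of the clause headed by 'asked'; does not c-command the reflexive — cannot bind it (Principle A).
— Greg's grandfather: subject of the clause headed by 'told'; c-commands the reflexive within its binding domain — allowed (Principle A).
— Mark: subject of the matrix clause; c-commands the reflexive but lies outside its binding domain — cannot bind it (Principle A).

Greg's grandfather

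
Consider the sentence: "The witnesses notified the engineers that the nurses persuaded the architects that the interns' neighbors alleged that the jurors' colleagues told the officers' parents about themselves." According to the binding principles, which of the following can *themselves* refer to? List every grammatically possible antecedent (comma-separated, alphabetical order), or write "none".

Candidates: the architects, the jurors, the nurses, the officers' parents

*themselves* is a reflexive; Principle A requires it to be bound within its binding domain — the clause headed by 'told'.
— the architects: object of the clause headed by 'persuaded'; c-commands the reflexive but lies outside its binding domain — cannot bind it (Principle A).
— the jurors: possessor inside the subject DP of the clause headed by 'told'; does not c-command the reflexive — cannot bind it (Principle A).
— the nurses: subject of the clause headed by 'persuaded'; c-commands the reflexive but lies outside its binding domain — cannot bind it (Principle A).
— the officers' parents: object of the clause headed by 'told'; c-commands the reflexive within its binding domain — allowed (Principle A).

the officers' parents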